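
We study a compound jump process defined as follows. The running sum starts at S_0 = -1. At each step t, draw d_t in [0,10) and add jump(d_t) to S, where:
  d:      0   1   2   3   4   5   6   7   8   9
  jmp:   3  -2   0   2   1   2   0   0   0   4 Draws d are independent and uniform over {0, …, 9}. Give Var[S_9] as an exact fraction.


Outcome values over d=0..9: [3, -2, 0, 2, 1, 2, 0, 0, 0, 4]
Σy = 10, Σy² = 38, M = 10
μ = 10/10 = 1,  σ² = 38/10 − (1)² = 14/5
Independent increments: Var[S_9] = 9·σ² = 9·(14/5) = 126/5

126/5


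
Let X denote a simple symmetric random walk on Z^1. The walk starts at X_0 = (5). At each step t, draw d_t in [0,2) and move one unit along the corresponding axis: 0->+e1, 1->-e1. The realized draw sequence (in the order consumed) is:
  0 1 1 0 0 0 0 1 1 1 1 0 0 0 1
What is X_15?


t=0: X=(5), d=0 → +e1, X_1=(6)
t=1: X=(6), d=1 → -e1, X_2=(5)
t=2: X=(5), d=1 → -e1, X_3=(4)
t=3: X=(4), d=0 → +e1, X_4=(5)
t=4: X=(5), d=0 → +e1, X_5=(6)
t=5: X=(6), d=0 → +e1, X_6=(7)
t=6: X=(7), d=0 → +e1, X_7=(8)
t=7: X=(8), d=1 → -e1, X_8=(7)
t=8: X=(7), d=1 → -e1, X_9=(6)
t=9: X=(6), d=1 → -e1, X_10=(5)
t=10: X=(5), d=1 → -e1, X_11=(4)
t=11: X=(4), d=0 → +e1, X_12=(5)
t=12: X=(5), d=0 → +e1, X_13=(6)
t=13: X=(6), d=0 → +e1, X_14=(7)
t=14: X=(7), d=1 → -e1, X_15=(6)

(6)


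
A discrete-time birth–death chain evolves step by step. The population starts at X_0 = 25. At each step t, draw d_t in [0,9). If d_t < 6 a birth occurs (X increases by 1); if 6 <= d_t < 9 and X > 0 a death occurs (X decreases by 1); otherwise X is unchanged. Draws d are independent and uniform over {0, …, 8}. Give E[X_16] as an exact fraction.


X can drop by at most 1 per step and X_0 = 25 > T = 16, so X_t >= 25 − t >= 9 > 0 for every t <= 16: the floor at 0 (the 'and X > 0' condition) never binds. Hence X_16 = X_0 + Σ_{t<16} Y_t with i.i.d. increments Y_t = y(d_t) ∈ {+1, −1, 0}.
Outcome values over d=0..8: [1, 1, 1, 1, 1, 1, -1, -1, -1]
Σy = 3, Σy² = 9, M = 9
μ = 3/9 = 1/3,  σ² = 9/9 − (1/3)² = 8/9
E[X_16] = 25 + 16·(1/3) = 91/3

91/3


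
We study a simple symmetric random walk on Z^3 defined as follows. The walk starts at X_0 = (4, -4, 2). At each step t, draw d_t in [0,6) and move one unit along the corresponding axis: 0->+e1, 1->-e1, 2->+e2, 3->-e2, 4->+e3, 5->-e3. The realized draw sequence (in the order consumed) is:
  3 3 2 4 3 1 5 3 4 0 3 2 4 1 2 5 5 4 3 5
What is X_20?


(3, -7, 2)

t=0: X=(4, -4, 2), d=3 → -e2, X_1=(4, -5, 2)
t=1: X=(4, -5, 2), d=3 → -e2, X_2=(4, -6, 2)
t=2: X=(4, -6, 2), d=2 → +e2, X_3=(4, -5, 2)
t=3: X=(4, -5, 2), d=4 → +e3, X_4=(4, -5, 3)
t=4: X=(4, -5, 3), d=3 → -e2, X_5=(4, -6, 3)
t=5: X=(4, -6, 3), d=1 → -e1, X_6=(3, -6, 3)
t=6: X=(3, -6, 3), d=5 → -e3, X_7=(3, -6, 2)
t=7: X=(3, -6, 2), d=3 → -e2, X_8=(3, -7, 2)
t=8: X=(3, -7, 2), d=4 → +e3, X_9=(3, -7, 3)
t=9: X=(3, -7, 3), d=0 → +e1, X_10=(4, -7, 3)
t=10: X=(4, -7, 3), d=3 → -e2, X_11=(4, -8, 3)
t=11: X=(4, -8, 3), d=2 → +e2, X_12=(4, -7, 3)
t=12: X=(4, -7, 3), d=4 → +e3, X_13=(4, -7, 4)
t=13: X=(4, -7, 4), d=1 → -e1, X_14=(3, -7, 4)
t=14: X=(3, -7, 4), d=2 → +e2, X_15=(3, -6, 4)
t=15: X=(3, -6, 4), d=5 → -e3, X_16=(3, -6, 3)
t=16: X=(3, -6, 3), d=5 → -e3, X_17=(3, -6, 2)
t=17: X=(3, -6, 2), d=4 → +e3, X_18=(3, -6, 3)
t=18: X=(3, -6, 3), d=3 → -e2, X_19=(3, -7, 3)
t=19: X=(3, -7, 3), d=5 → -e3, X_20=(3, -7, 2)


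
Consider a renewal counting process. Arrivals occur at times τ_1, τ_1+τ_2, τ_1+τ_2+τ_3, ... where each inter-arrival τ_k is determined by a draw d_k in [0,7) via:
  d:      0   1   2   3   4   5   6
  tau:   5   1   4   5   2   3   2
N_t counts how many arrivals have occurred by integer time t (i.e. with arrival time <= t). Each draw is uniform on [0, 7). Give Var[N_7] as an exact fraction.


Inter-arrival values over d=0..6: [5, 1, 4, 5, 2, 3, 2]
Each d has probability 1/7, so the pmf of τ is: f(1) = 1/7, f(2) = 2/7, f(3) = 1/7, f(4) = 1/7, f(5) = 2/7
Let p_n(j) = P(N_n = j), with p_0 = [1]. Condition on τ_1: p_n(0) = P(τ > n), and for j >= 1, p_n(j) = Σ_{k<=n} f(k)·p_{n−k}(j−1)
p_1 = [6/7, 1/7]  (j = 0..1)
p_2 = [4/7, 20/49, 1/49]  (j = 0..2)
p_3 = [3/7, 23/49, 34/343, 1/343]  (j = 0..3)
p_4 = [2/7, 24/49, 10/49, 48/2401, 1/2401]  (j = 0..4)
p_5 = [0, 32/49, 97/343, 145/2401, 62/16807, 1/16807]  (j = 0..5)
p_6 = [0, 23/49, 137/343, 278/2401, 248/16807, 76/117649, 1/117649]  (j = 0..6)
p_7 = [0, 13/49, 174/343, 449/2401, 89/2401, 379/117649, 90/823543, 1/823543]  (j = 0..7)
E[N_7] = Σ j·p_7(j) = 1651980/823543;  E[N_7²] = Σ j²·p_7(j) = 3833696/823543
Var[N_7] = 3833696/823543 − (1651980/823543)² = 428175584528/678223072849

428175584528/678223072849


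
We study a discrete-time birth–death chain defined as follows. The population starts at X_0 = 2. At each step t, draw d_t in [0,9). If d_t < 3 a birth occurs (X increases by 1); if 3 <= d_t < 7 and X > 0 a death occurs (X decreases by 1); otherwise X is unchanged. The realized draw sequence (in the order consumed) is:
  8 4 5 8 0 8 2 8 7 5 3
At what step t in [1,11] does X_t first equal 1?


2

t=0: X=2, d=8 → hold, X_1=2
t=1: X=2, d=4 → death, X_2=1
t=2: X=1, d=5 → death, X_3=0
t=3: X=0, d=8 → hold, X_4=0
t=4: X=0, d=0 → birth, X_5=1
t=5: X=1, d=8 → hold, X_6=1
t=6: X=1, d=2 → birth, X_7=2
t=7: X=2, d=8 → hold, X_8=2
t=8: X=2, d=7 → hold, X_9=2
t=9: X=2, d=5 → death, X_10=1
t=10: X=1, d=3 → death, X_11=0


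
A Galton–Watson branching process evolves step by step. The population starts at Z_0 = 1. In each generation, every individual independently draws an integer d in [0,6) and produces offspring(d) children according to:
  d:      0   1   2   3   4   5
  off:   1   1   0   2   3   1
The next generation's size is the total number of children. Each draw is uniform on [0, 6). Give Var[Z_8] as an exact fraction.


7729971200/43046721

Outcome values over d=0..5: [1, 1, 0, 2, 3, 1]
Σy = 8, Σy² = 16, M = 6
μ = 8/6 = 4/3,  σ² = 16/6 − (4/3)² = 8/9
V_0 = 0, E_0 = 1
V_1 = 8/9·E_0 + (4/3)²·V_0 = 8/9;  E_1 = 4/3
V_2 = 8/9·E_1 + (4/3)²·V_1 = 224/81;  E_2 = 16/9
V_3 = 8/9·E_2 + (4/3)²·V_2 = 4736/729;  E_3 = 64/27
V_4 = 8/9·E_3 + (4/3)²·V_3 = 89600/6561;  E_4 = 256/81
V_5 = 8/9·E_4 + (4/3)²·V_4 = 1599488/59049;  E_5 = 1024/243
V_6 = 8/9·E_5 + (4/3)²·V_5 = 27582464/531441;  E_6 = 4096/729
V_7 = 8/9·E_6 + (4/3)²·V_6 = 465207296/4782969;  E_7 = 16384/2187
V_8 = 8/9·E_7 + (4/3)²·V_7 = 7729971200/43046721;  E_8 = 65536/6561


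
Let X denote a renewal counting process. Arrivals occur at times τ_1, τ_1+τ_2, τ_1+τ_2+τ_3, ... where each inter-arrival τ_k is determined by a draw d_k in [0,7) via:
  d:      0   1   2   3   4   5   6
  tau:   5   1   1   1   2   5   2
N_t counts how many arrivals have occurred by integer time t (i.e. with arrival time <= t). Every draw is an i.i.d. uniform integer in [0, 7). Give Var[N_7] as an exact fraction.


Inter-arrival values over d=0..6: [5, 1, 1, 1, 2, 5, 2]
Each d has probability 1/7, so the pmf of τ is: f(1) = 3/7, f(2) = 2/7, f(5) = 2/7
Let p_n(j) = P(N_n = j), with p_0 = [1]. Condition on τ_1: p_n(0) = P(τ > n), and for j >= 1, p_n(j) = Σ_{k<=n} f(k)·p_{n−k}(j−1)
p_1 = [4/7, 3/7]  (j = 0..1)
p_2 = [2/7, 26/49, 9/49]  (j = 0..2)
p_3 = [2/7, 2/7, 120/343, 27/343]  (j = 0..3)
p_4 = [2/7, 10/49, 94/343, 486/2401, 81/2401]  (j = 0..4)
p_5 = [0, 24/49, 58/343, 522/2401, 1836/16807, 243/16807]  (j = 0..5)
p_6 = [0, 12/49, 134/343, 362/2401, 2538/16807, 6642/117649, 729/117649]  (j = 0..6)
p_7 = [0, 4/49, 136/343, 92/343, 2130/16807, 11286/117649, 23328/823543, 2187/823543]  (j = 0..7)
E[N_7] = Σ j·p_7(j) = 2350743/823543;  E[N_7²] = Σ j²·p_7(j) = 7953341/823543
Var[N_7] = 7953341/823543 − (2350743/823543)² = 1023925655114/678223072849

1023925655114/678223072849


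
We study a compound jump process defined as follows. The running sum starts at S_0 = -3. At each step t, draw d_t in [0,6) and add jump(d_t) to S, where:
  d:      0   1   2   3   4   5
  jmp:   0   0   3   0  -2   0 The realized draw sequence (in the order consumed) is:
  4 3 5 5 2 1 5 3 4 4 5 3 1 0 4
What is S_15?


-8

t=0: S=-3, d=4, jump=-2, S_1=-5
t=1: S=-5, d=3, jump=0, S_2=-5
t=2: S=-5, d=5, jump=0, S_3=-5
t=3: S=-5, d=5, jump=0, S_4=-5
t=4: S=-5, d=2, jump=3, S_5=-2
t=5: S=-2, d=1, jump=0, S_6=-2
t=6: S=-2, d=5, jump=0, S_7=-2
t=7: S=-2, d=3, jump=0, S_8=-2
t=8: S=-2, d=4, jump=-2, S_9=-4
t=9: S=-4, d=4, jump=-2, S_10=-6
t=10: S=-6, d=5, jump=0, S_11=-6
t=11: S=-6, d=3, jump=0, S_12=-6
t=12: S=-6, d=1, jump=0, S_13=-6
t=13: S=-6, d=0, jump=0, S_14=-6
t=14: S=-6, d=4, jump=-2, S_15=-8


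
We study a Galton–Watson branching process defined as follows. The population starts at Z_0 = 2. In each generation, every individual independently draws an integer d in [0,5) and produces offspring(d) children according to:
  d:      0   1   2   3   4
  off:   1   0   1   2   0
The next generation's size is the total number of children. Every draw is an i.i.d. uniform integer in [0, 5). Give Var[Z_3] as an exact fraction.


27328/15625

Outcome values over d=0..4: [1, 0, 1, 2, 0]
Σy = 4, Σy² = 6, M = 5
μ = 4/5 = 4/5,  σ² = 6/5 − (4/5)² = 14/25
V_0 = 0, E_0 = 2
V_1 = 14/25·E_0 + (4/5)²·V_0 = 28/25;  E_1 = 8/5
V_2 = 14/25·E_1 + (4/5)²·V_1 = 1008/625;  E_2 = 32/25
V_3 = 14/25·E_2 + (4/5)²·V_2 = 27328/15625;  E_3 = 128/125


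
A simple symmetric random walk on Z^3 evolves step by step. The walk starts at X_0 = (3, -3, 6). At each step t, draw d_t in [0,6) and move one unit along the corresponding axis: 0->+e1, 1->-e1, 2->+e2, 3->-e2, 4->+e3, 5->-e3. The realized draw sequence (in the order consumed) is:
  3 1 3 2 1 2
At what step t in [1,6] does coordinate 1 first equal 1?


t=0: X=(3, -3, 6), d=3 → -e2, X_1=(3, -4, 6)
t=1: X=(3, -4, 6), d=1 → -e1, X_2=(2, -4, 6)
t=2: X=(2, -4, 6), d=3 → -e2, X_3=(2, -5, 6)
t=3: X=(2, -5, 6), d=2 → +e2, X_4=(2, -4, 6)
t=4: X=(2, -4, 6), d=1 → -e1, X_5=(1, -4, 6)
t=5: X=(1, -4, 6), d=2 → +e2, X_6=(1, -3, 6)

5


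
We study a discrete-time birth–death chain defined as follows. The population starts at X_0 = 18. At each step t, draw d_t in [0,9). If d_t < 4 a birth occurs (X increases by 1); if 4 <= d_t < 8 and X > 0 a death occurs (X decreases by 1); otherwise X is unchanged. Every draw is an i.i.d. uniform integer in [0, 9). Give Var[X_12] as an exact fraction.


32/3

X can drop by at most 1 per step and X_0 = 18 > T = 12, so X_t >= 18 − t >= 6 > 0 for every t <= 12: the floor at 0 (the 'and X > 0' condition) never binds. Hence X_12 = X_0 + Σ_{t<12} Y_t with i.i.d. increments Y_t = y(d_t) ∈ {+1, −1, 0}.
Outcome values over d=0..8: [1, 1, 1, 1, -1, -1, -1, -1, 0]
Σy = 0, Σy² = 8, M = 9
μ = 0/9 = 0,  σ² = 8/9 − (0)² = 8/9
Independent increments: Var[X_12] = 12·σ² = 12·(8/9) = 32/3


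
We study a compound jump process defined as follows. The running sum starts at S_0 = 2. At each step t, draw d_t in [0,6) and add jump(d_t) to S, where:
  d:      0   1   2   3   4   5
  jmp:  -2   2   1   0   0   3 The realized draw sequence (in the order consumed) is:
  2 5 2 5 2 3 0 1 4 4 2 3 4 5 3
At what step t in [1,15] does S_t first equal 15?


14

t=0: S=2, d=2, jump=1, S_1=3
t=1: S=3, d=5, jump=3, S_2=6
t=2: S=6, d=2, jump=1, S_3=7
t=3: S=7, d=5, jump=3, S_4=10
t=4: S=10, d=2, jump=1, S_5=11
t=5: S=11, d=3, jump=0, S_6=11
t=6: S=11, d=0, jump=-2, S_7=9
t=7: S=9, d=1, jump=2, S_8=11
t=8: S=11, d=4, jump=0, S_9=11
t=9: S=11, d=4, jump=0, S_10=11
t=10: S=11, d=2, jump=1, S_11=12
t=11: S=12, d=3, jump=0, S_12=12
t=12: S=12, d=4, jump=0, S_13=12
t=13: S=12, d=5, jump=3, S_14=15
t=14: S=15, d=3, jump=0, S_15=15


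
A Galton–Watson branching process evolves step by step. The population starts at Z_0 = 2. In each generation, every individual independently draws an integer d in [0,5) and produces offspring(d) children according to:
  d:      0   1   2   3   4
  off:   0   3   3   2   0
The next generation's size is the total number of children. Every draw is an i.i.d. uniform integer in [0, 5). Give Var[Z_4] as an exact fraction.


54499328/390625

Outcome values over d=0..4: [0, 3, 3, 2, 0]
Σy = 8, Σy² = 22, M = 5
μ = 8/5 = 8/5,  σ² = 22/5 − (8/5)² = 46/25
V_0 = 0, E_0 = 2
V_1 = 46/25·E_0 + (8/5)²·V_0 = 92/25;  E_1 = 16/5
V_2 = 46/25·E_1 + (8/5)²·V_1 = 9568/625;  E_2 = 128/25
V_3 = 46/25·E_2 + (8/5)²·V_2 = 759552/15625;  E_3 = 1024/125
V_4 = 46/25·E_3 + (8/5)²·V_3 = 54499328/390625;  E_4 = 8192/625


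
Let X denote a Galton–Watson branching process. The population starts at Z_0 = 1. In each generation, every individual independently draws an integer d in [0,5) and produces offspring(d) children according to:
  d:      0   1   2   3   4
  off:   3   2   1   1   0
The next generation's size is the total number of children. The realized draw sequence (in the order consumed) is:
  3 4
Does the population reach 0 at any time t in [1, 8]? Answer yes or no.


yes

gen 0: Z_0=1, draws=[3], offspring=[1], Z_1=1
gen 1: Z_1=1, draws=[4], offspring=[0], Z_2=0
gen 2: Z_2=0, draws=[], offspring=[], Z_3=0
gen 3: Z_3=0, draws=[], offspring=[], Z_4=0
gen 4: Z_4=0, draws=[], offspring=[], Z_5=0
gen 5: Z_5=0, draws=[], offspring=[], Z_6=0
gen 6: Z_6=0, draws=[], offspring=[], Z_7=0
gen 7: Z_7=0, draws=[], offspring=[], Z_8=0


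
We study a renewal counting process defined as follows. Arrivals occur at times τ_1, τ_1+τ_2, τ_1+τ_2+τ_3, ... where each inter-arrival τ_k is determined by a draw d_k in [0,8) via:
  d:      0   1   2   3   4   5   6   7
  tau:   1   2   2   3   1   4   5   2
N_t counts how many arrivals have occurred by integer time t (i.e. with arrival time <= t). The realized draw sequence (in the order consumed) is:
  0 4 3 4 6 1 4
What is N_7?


draw d_1=0: τ_1=1, arrival time A_1=1
draw d_2=4: τ_2=1, arrival time A_2=2
draw d_3=3: τ_3=3, arrival time A_3=5
draw d_4=4: τ_4=1, arrival time A_4=6
draw d_5=6: τ_5=5, arrival time A_5=11
draw d_6=1: τ_6=2, arrival time A_6=13
draw d_7=4: τ_7=1, arrival time A_7=14
N_t over t=0..7: 0:0 1:1 2:2 3:2 4:2 5:3 6:4 7:4

4


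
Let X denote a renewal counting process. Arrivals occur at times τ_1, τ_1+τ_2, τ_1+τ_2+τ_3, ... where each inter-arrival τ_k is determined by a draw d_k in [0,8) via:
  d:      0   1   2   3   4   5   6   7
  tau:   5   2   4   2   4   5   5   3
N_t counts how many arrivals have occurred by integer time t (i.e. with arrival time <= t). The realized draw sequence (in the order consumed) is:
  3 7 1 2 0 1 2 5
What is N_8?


draw d_1=3: τ_1=2, arrival time A_1=2
draw d_2=7: τ_2=3, arrival time A_2=5
draw d_3=1: τ_3=2, arrival time A_3=7
draw d_4=2: τ_4=4, arrival time A_4=11
draw d_5=0: τ_5=5, arrival time A_5=16
draw d_6=1: τ_6=2, arrival time A_6=18
draw d_7=2: τ_7=4, arrival time A_7=22
draw d_8=5: τ_8=5, arrival time A_8=27
N_t over t=0..8: 0:0 1:0 2:1 3:1 4:1 5:2 6:2 7:3 8:3

3


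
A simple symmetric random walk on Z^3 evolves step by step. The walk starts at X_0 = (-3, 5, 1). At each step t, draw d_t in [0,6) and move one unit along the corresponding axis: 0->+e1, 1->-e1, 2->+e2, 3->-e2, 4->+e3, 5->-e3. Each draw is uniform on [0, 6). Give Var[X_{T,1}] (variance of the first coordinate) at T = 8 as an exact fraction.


8/3

Outcome values over d=0..5: [1, -1, 0, 0, 0, 0]
Σy = 0, Σy² = 2, M = 6
μ = 0/6 = 0,  σ² = 2/6 − (0)² = 1/3
Independent increments: Var[X_8] = 8·σ² = 8·(1/3) = 8/3


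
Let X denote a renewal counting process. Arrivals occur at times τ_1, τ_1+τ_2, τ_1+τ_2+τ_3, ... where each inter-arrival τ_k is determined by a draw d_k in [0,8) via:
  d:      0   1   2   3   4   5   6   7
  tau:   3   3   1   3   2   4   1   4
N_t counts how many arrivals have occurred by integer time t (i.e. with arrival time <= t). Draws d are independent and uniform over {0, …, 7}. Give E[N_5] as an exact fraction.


1721/1024

Inter-arrival values over d=0..7: [3, 3, 1, 3, 2, 4, 1, 4]
Each d has probability 1/8, so the pmf of τ is: f(1) = 1/4, f(2) = 1/8, f(3) = 3/8, f(4) = 1/4
Renewal equation for m(n) = E[N_n]: condition on τ_1 = k (if k <= n, one arrival plus a fresh copy on the remaining n−k steps): m(n) = F(n) + Σ_{k<=n} f(k)·m(n−k), where F(n) = P(τ <= n) and m(0) = 0
m(1) = F(1) = 1/4
m(2) = F(2) + f(1)·m(1) = 3/8 + 1/4·1/4 = 7/16
m(3) = F(3) + f(1)·m(2) + f(2)·m(1) = 3/4 + 1/4·7/16 + 1/8·1/4 = 57/64
m(4) = F(4) + f(1)·m(3) + f(2)·m(2) + f(3)·m(1) = 1 + 1/4·57/64 + 1/8·7/16 + 3/8·1/4 = 351/256
m(5) = F(5) + f(1)·m(4) + f(2)·m(3) + f(3)·m(2) + f(4)·m(1) = 1 + 1/4·351/256 + 1/8·57/64 + 3/8·7/16 + 1/4·1/4 = 1721/1024
E[N_5] = m(5) = 1721/1024


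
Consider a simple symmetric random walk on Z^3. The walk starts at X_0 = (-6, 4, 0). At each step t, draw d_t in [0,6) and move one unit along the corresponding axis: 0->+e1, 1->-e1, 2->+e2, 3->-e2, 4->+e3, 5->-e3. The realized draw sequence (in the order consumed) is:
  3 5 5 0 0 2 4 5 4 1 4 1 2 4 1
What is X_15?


(-7, 5, 1)

t=0: X=(-6, 4, 0), d=3 → -e2, X_1=(-6, 3, 0)
t=1: X=(-6, 3, 0), d=5 → -e3, X_2=(-6, 3, -1)
t=2: X=(-6, 3, -1), d=5 → -e3, X_3=(-6, 3, -2)
t=3: X=(-6, 3, -2), d=0 → +e1, X_4=(-5, 3, -2)
t=4: X=(-5, 3, -2), d=0 → +e1, X_5=(-4, 3, -2)
t=5: X=(-4, 3, -2), d=2 → +e2, X_6=(-4, 4, -2)
t=6: X=(-4, 4, -2), d=4 → +e3, X_7=(-4, 4, -1)
t=7: X=(-4, 4, -1), d=5 → -e3, X_8=(-4, 4, -2)
t=8: X=(-4, 4, -2), d=4 → +e3, X_9=(-4, 4, -1)
t=9: X=(-4, 4, -1), d=1 → -e1, X_10=(-5, 4, -1)
t=10: X=(-5, 4, -1), d=4 → +e3, X_11=(-5, 4, 0)
t=11: X=(-5, 4, 0), d=1 → -e1, X_12=(-6, 4, 0)
t=12: X=(-6, 4, 0), d=2 → +e2, X_13=(-6, 5, 0)
t=13: X=(-6, 5, 0), d=4 → +e3, X_14=(-6, 5, 1)
t=14: X=(-6, 5, 1), d=1 → -e1, X_15=(-7, 5, 1)


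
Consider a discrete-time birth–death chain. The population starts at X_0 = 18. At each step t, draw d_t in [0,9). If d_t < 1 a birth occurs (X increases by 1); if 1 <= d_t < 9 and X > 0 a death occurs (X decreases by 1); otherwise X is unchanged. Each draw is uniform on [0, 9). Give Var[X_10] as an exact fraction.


X can drop by at most 1 per step and X_0 = 18 > T = 10, so X_t >= 18 − t >= 8 > 0 for every t <= 10: the floor at 0 (the 'and X > 0' condition) never binds. Hence X_10 = X_0 + Σ_{t<10} Y_t with i.i.d. increments Y_t = y(d_t) ∈ {+1, −1, 0}.
Outcome values over d=0..8: [1, -1, -1, -1, -1, -1, -1, -1, -1]
Σy = -7, Σy² = 9, M = 9
μ = -7/9 = -7/9,  σ² = 9/9 − (-7/9)² = 32/81
Independent increments: Var[X_10] = 10·σ² = 10·(32/81) = 320/81

320/81


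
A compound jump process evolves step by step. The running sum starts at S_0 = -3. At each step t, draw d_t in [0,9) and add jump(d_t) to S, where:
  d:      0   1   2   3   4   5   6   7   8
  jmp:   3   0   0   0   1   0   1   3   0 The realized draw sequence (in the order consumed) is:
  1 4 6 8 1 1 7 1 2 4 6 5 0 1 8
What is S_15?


t=0: S=-3, d=1, jump=0, S_1=-3
t=1: S=-3, d=4, jump=1, S_2=-2
t=2: S=-2, d=6, jump=1, S_3=-1
t=3: S=-1, d=8, jump=0, S_4=-1
t=4: S=-1, d=1, jump=0, S_5=-1
t=5: S=-1, d=1, jump=0, S_6=-1
t=6: S=-1, d=7, jump=3, S_7=2
t=7: S=2, d=1, jump=0, S_8=2
t=8: S=2, d=2, jump=0, S_9=2
t=9: S=2, d=4, jump=1, S_10=3
t=10: S=3, d=6, jump=1, S_11=4
t=11: S=4, d=5, jump=0, S_12=4
t=12: S=4, d=0, jump=3, S_13=7
t=13: S=7, d=1, jump=0, S_14=7
t=14: S=7, d=8, jump=0, S_15=7

7


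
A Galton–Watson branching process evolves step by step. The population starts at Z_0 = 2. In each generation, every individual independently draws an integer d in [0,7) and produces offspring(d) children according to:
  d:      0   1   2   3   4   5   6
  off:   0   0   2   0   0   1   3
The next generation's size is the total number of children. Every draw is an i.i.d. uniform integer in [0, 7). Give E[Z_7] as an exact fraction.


Outcome values over d=0..6: [0, 0, 2, 0, 0, 1, 3]
Σy = 6, Σy² = 14, M = 7
μ = 6/7 = 6/7,  σ² = 14/7 − (6/7)² = 62/49
E[Z_0] = 2
E[Z_1] = 6/7·E[Z_0] = 12/7
E[Z_2] = 6/7·E[Z_1] = 72/49
E[Z_3] = 6/7·E[Z_2] = 432/343
E[Z_4] = 6/7·E[Z_3] = 2592/2401
E[Z_5] = 6/7·E[Z_4] = 15552/16807
E[Z_6] = 6/7·E[Z_5] = 93312/117649
E[Z_7] = 6/7·E[Z_6] = 559872/823543

559872/823543


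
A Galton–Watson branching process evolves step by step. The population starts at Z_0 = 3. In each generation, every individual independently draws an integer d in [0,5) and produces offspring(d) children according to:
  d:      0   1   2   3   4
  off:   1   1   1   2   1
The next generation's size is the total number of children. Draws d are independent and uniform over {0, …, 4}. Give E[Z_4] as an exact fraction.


3888/625

Outcome values over d=0..4: [1, 1, 1, 2, 1]
Σy = 6, Σy² = 8, M = 5
μ = 6/5 = 6/5,  σ² = 8/5 − (6/5)² = 4/25
E[Z_0] = 3
E[Z_1] = 6/5·E[Z_0] = 18/5
E[Z_2] = 6/5·E[Z_1] = 108/25
E[Z_3] = 6/5·E[Z_2] = 648/125
E[Z_4] = 6/5·E[Z_3] = 3888/625


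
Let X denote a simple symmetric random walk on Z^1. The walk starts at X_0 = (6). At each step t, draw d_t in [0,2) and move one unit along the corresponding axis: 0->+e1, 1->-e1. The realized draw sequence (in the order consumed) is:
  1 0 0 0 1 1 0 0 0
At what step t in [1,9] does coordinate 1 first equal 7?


t=0: X=(6), d=1 → -e1, X_1=(5)
t=1: X=(5), d=0 → +e1, X_2=(6)
t=2: X=(6), d=0 → +e1, X_3=(7)
t=3: X=(7), d=0 → +e1, X_4=(8)
t=4: X=(8), d=1 → -e1, X_5=(7)
t=5: X=(7), d=1 → -e1, X_6=(6)
t=6: X=(6), d=0 → +e1, X_7=(7)
t=7: X=(7), d=0 → +e1, X_8=(8)
t=8: X=(8), d=0 → +e1, X_9=(9)

3


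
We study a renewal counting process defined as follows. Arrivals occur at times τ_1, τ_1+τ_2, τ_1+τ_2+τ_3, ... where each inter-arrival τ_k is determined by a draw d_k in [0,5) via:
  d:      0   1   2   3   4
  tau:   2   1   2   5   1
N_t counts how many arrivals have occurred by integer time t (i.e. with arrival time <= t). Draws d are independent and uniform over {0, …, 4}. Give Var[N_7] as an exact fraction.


9283379276/6103515625

Inter-arrival values over d=0..4: [2, 1, 2, 5, 1]
Each d has probability 1/5, so the pmf of τ is: f(1) = 2/5, f(2) = 2/5, f(5) = 1/5
Let p_n(j) = P(N_n = j), with p_0 = [1]. Condition on τ_1: p_n(0) = P(τ > n), and for j >= 1, p_n(j) = Σ_{k<=n} f(k)·p_{n−k}(j−1)
p_1 = [3/5, 2/5]  (j = 0..1)
p_2 = [1/5, 16/25, 4/25]  (j = 0..2)
p_3 = [1/5, 8/25, 52/125, 8/125]  (j = 0..3)
p_4 = [1/5, 4/25, 48/125, 144/625, 16/625]  (j = 0..4)
p_5 = [0, 9/25, 24/125, 8/25, 368/3125, 32/3125]  (j = 0..5)
p_6 = [0, 1/5, 36/125, 144/625, 688/3125, 896/15625, 64/15625]  (j = 0..6)
p_7 = [0, 1/25, 44/125, 28/125, 688/3125, 2112/15625, 2112/78125, 128/78125]  (j = 0..7)
E[N_7] = Σ j·p_7(j) = 245793/78125;  E[N_7²] = Σ j²·p_7(j) = 892129/78125
Var[N_7] = 892129/78125 − (245793/78125)² = 9283379276/6103515625


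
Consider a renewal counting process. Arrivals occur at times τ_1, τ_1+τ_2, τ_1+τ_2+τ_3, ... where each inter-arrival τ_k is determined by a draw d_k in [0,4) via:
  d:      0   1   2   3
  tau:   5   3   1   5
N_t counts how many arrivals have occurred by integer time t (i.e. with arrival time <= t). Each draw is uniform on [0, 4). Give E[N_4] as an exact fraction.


181/256

Inter-arrival values over d=0..3: [5, 3, 1, 5]
Each d has probability 1/4, so the pmf of τ is: f(1) = 1/4, f(3) = 1/4, f(5) = 1/2
Renewal equation for m(n) = E[N_n]: condition on τ_1 = k (if k <= n, one arrival plus a fresh copy on the remaining n−k steps): m(n) = F(n) + Σ_{k<=n} f(k)·m(n−k), where F(n) = P(τ <= n) and m(0) = 0
m(1) = F(1) = 1/4
m(2) = F(2) + f(1)·m(1) = 1/4 + 1/4·1/4 = 5/16
m(3) = F(3) + f(1)·m(2) = 1/2 + 1/4·5/16 = 37/64
m(4) = F(4) + f(1)·m(3) + f(3)·m(1) = 1/2 + 1/4·37/64 + 1/4·1/4 = 181/256
E[N_4] = m(4) = 181/256


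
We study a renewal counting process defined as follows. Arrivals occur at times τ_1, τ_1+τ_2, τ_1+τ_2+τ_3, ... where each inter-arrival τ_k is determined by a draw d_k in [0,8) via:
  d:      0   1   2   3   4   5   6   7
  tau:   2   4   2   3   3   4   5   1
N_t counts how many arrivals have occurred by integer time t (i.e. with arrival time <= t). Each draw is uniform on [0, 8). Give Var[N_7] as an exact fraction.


2408050941551/4398046511104

Inter-arrival values over d=0..7: [2, 4, 2, 3, 3, 4, 5, 1]
Each d has probability 1/8, so the pmf of τ is: f(1) = 1/8, f(2) = 1/4, f(3) = 1/4, f(4) = 1/4, f(5) = 1/8
Let p_n(j) = P(N_n = j), with p_0 = [1]. Condition on τ_1: p_n(0) = P(τ > n), and for j >= 1, p_n(j) = Σ_{k<=n} f(k)·p_{n−k}(j−1)
p_1 = [7/8, 1/8]  (j = 0..1)
p_2 = [5/8, 23/64, 1/64]  (j = 0..2)
p_3 = [3/8, 35/64, 39/512, 1/512]  (j = 0..3)
p_4 = [1/8, 43/64, 97/512, 55/4096, 1/4096]  (j = 0..4)
p_5 = [0, 39/64, 175/512, 191/4096, 71/32768, 1/32768]  (j = 0..5)
p_6 = [0, 25/64, 249/512, 463/4096, 317/32768, 87/262144, 1/262144]  (j = 0..6)
p_7 = [0, 13/64, 141/256, 879/4096, 971/32768, 475/262144, 103/2097152, 1/2097152]  (j = 0..7)
E[N_7] = Σ j·p_7(j) = 4354473/2097152;  E[N_7²] = Σ j²·p_7(j) = 10189765/2097152
Var[N_7] = 10189765/2097152 − (4354473/2097152)² = 2408050941551/4398046511104


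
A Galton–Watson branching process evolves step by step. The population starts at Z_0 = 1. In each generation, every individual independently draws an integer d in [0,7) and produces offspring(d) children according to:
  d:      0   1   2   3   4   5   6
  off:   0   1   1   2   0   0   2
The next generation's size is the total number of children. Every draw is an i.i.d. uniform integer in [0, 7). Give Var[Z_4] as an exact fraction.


Outcome values over d=0..6: [0, 1, 1, 2, 0, 0, 2]
Σy = 6, Σy² = 10, M = 7
μ = 6/7 = 6/7,  σ² = 10/7 − (6/7)² = 34/49
V_0 = 0, E_0 = 1
V_1 = 34/49·E_0 + (6/7)²·V_0 = 34/49;  E_1 = 6/7
V_2 = 34/49·E_1 + (6/7)²·V_1 = 2652/2401;  E_2 = 36/49
V_3 = 34/49·E_2 + (6/7)²·V_2 = 155448/117649;  E_3 = 216/343
V_4 = 34/49·E_3 + (6/7)²·V_3 = 8115120/5764801;  E_4 = 1296/2401

8115120/5764801


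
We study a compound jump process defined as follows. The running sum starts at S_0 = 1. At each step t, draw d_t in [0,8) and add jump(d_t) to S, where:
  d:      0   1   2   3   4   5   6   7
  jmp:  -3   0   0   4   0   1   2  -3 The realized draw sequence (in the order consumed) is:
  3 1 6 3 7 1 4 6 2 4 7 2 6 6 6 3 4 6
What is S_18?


19

t=0: S=1, d=3, jump=4, S_1=5
t=1: S=5, d=1, jump=0, S_2=5
t=2: S=5, d=6, jump=2, S_3=7
t=3: S=7, d=3, jump=4, S_4=11
t=4: S=11, d=7, jump=-3, S_5=8
t=5: S=8, d=1, jump=0, S_6=8
t=6: S=8, d=4, jump=0, S_7=8
t=7: S=8, d=6, jump=2, S_8=10
t=8: S=10, d=2, jump=0, S_9=10
t=9: S=10, d=4, jump=0, S_10=10
t=10: S=10, d=7, jump=-3, S_11=7
t=11: S=7, d=2, jump=0, S_12=7
t=12: S=7, d=6, jump=2, S_13=9
t=13: S=9, d=6, jump=2, S_14=11
t=14: S=11, d=6, jump=2, S_15=13
t=15: S=13, d=3, jump=4, S_16=17
t=16: S=17, d=4, jump=0, S_17=17
t=17: S=17, d=6, jump=2, S_18=19


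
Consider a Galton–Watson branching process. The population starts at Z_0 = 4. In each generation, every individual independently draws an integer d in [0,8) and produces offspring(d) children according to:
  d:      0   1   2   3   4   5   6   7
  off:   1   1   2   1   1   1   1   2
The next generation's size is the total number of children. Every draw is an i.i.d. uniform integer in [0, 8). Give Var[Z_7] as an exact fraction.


2894109375/67108864

Outcome values over d=0..7: [1, 1, 2, 1, 1, 1, 1, 2]
Σy = 10, Σy² = 14, M = 8
μ = 10/8 = 5/4,  σ² = 14/8 − (5/4)² = 3/16
V_0 = 0, E_0 = 4
V_1 = 3/16·E_0 + (5/4)²·V_0 = 3/4;  E_1 = 5
V_2 = 3/16·E_1 + (5/4)²·V_1 = 135/64;  E_2 = 25/4
V_3 = 3/16·E_2 + (5/4)²·V_2 = 4575/1024;  E_3 = 125/16
V_4 = 3/16·E_3 + (5/4)²·V_3 = 138375/16384;  E_4 = 625/64
V_5 = 3/16·E_4 + (5/4)²·V_4 = 3939375/262144;  E_5 = 3125/256
V_6 = 3/16·E_5 + (5/4)²·V_5 = 108084375/4194304;  E_6 = 15625/1024
V_7 = 3/16·E_6 + (5/4)²·V_6 = 2894109375/67108864;  E_7 = 78125/4096


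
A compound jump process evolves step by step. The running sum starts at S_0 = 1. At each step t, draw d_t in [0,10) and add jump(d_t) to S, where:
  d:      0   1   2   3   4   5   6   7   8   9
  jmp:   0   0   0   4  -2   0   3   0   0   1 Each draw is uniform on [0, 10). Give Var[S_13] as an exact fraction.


858/25

Outcome values over d=0..9: [0, 0, 0, 4, -2, 0, 3, 0, 0, 1]
Σy = 6, Σy² = 30, M = 10
μ = 6/10 = 3/5,  σ² = 30/10 − (3/5)² = 66/25
Independent increments: Var[S_13] = 13·σ² = 13·(66/25) = 858/25


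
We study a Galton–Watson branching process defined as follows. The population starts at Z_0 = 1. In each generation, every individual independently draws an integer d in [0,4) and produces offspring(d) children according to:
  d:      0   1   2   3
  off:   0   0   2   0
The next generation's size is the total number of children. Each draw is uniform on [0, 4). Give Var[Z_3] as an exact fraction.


21/64

Outcome values over d=0..3: [0, 0, 2, 0]
Σy = 2, Σy² = 4, M = 4
μ = 2/4 = 1/2,  σ² = 4/4 − (1/2)² = 3/4
V_0 = 0, E_0 = 1
V_1 = 3/4·E_0 + (1/2)²·V_0 = 3/4;  E_1 = 1/2
V_2 = 3/4·E_1 + (1/2)²·V_1 = 9/16;  E_2 = 1/4
V_3 = 3/4·E_2 + (1/2)²·V_2 = 21/64;  E_3 = 1/8


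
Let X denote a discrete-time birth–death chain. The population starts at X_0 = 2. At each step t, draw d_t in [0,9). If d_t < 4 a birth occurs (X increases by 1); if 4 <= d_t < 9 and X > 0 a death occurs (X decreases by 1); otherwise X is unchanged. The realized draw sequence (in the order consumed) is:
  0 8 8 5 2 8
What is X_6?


0

t=0: X=2, d=0 → birth, X_1=3
t=1: X=3, d=8 → death, X_2=2
t=2: X=2, d=8 → death, X_3=1
t=3: X=1, d=5 → death, X_4=0
t=4: X=0, d=2 → birth, X_5=1
t=5: X=1, d=8 → death, X_6=0


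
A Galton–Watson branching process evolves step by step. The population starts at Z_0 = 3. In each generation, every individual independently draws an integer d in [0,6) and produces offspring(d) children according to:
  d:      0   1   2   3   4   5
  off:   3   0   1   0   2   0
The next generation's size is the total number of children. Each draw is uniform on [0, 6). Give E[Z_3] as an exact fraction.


Outcome values over d=0..5: [3, 0, 1, 0, 2, 0]
Σy = 6, Σy² = 14, M = 6
μ = 6/6 = 1,  σ² = 14/6 − (1)² = 4/3
E[Z_0] = 3
E[Z_1] = 1·E[Z_0] = 3
E[Z_2] = 1·E[Z_1] = 3
E[Z_3] = 1·E[Z_2] = 3

3


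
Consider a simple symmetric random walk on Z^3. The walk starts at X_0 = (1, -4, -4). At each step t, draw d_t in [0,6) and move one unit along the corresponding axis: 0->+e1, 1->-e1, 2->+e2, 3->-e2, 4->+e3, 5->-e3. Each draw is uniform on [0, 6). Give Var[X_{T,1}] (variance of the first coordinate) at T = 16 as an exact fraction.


Outcome values over d=0..5: [1, -1, 0, 0, 0, 0]
Σy = 0, Σy² = 2, M = 6
μ = 0/6 = 0,  σ² = 2/6 − (0)² = 1/3
Independent increments: Var[X_16] = 16·σ² = 16·(1/3) = 16/3

16/3


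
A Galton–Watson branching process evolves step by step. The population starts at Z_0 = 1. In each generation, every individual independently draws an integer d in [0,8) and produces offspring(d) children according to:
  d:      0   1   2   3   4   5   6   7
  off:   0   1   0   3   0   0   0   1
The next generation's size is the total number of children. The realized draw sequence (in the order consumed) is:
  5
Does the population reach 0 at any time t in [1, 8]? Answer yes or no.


gen 0: Z_0=1, draws=[5], offspring=[0], Z_1=0
gen 1: Z_1=0, draws=[], offspring=[], Z_2=0
gen 2: Z_2=0, draws=[], offspring=[], Z_3=0
gen 3: Z_3=0, draws=[], offspring=[], Z_4=0
gen 4: Z_4=0, draws=[], offspring=[], Z_5=0
gen 5: Z_5=0, draws=[], offspring=[], Z_6=0
gen 6: Z_6=0, draws=[], offspring=[], Z_7=0
gen 7: Z_7=0, draws=[], offspring=[], Z_8=0

yes


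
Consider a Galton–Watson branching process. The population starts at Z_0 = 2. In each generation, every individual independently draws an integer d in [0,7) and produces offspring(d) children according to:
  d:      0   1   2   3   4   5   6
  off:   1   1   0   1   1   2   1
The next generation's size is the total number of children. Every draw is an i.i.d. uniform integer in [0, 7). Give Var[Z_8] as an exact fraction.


Outcome values over d=0..6: [1, 1, 0, 1, 1, 2, 1]
Σy = 7, Σy² = 9, M = 7
μ = 7/7 = 1,  σ² = 9/7 − (1)² = 2/7
V_0 = 0, E_0 = 2
V_1 = 2/7·E_0 + (1)²·V_0 = 4/7;  E_1 = 2
V_2 = 2/7·E_1 + (1)²·V_1 = 8/7;  E_2 = 2
V_3 = 2/7·E_2 + (1)²·V_2 = 12/7;  E_3 = 2
V_4 = 2/7·E_3 + (1)²·V_3 = 16/7;  E_4 = 2
V_5 = 2/7·E_4 + (1)²·V_4 = 20/7;  E_5 = 2
V_6 = 2/7·E_5 + (1)²·V_5 = 24/7;  E_6 = 2
V_7 = 2/7·E_6 + (1)²·V_6 = 4;  E_7 = 2
V_8 = 2/7·E_7 + (1)²·V_7 = 32/7;  E_8 = 2

32/7


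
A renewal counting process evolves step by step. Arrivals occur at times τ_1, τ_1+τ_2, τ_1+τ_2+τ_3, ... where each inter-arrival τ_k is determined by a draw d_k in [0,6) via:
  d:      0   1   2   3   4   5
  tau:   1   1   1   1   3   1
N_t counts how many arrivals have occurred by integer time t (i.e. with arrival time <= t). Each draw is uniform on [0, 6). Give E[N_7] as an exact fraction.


Inter-arrival values over d=0..5: [1, 1, 1, 1, 3, 1]
Each d has probability 1/6, so the pmf of τ is: f(1) = 5/6, f(3) = 1/6
Renewal equation for m(n) = E[N_n]: condition on τ_1 = k (if k <= n, one arrival plus a fresh copy on the remaining n−k steps): m(n) = F(n) + Σ_{k<=n} f(k)·m(n−k), where F(n) = P(τ <= n) and m(0) = 0
m(1) = F(1) = 5/6
m(2) = F(2) + f(1)·m(1) = 5/6 + 5/6·5/6 = 55/36
m(3) = F(3) + f(1)·m(2) = 1 + 5/6·55/36 = 491/216
m(4) = F(4) + f(1)·m(3) + f(3)·m(1) = 1 + 5/6·491/216 + 1/6·5/6 = 3931/1296
m(5) = F(5) + f(1)·m(4) + f(3)·m(2) = 1 + 5/6·3931/1296 + 1/6·55/36 = 29411/7776
m(6) = F(6) + f(1)·m(5) + f(3)·m(3) = 1 + 5/6·29411/7776 + 1/6·491/216 = 211387/46656
m(7) = F(7) + f(1)·m(6) + f(3)·m(4) = 1 + 5/6·211387/46656 + 1/6·3931/1296 = 1478387/279936
E[N_7] = m(7) = 1478387/279936

1478387/279936


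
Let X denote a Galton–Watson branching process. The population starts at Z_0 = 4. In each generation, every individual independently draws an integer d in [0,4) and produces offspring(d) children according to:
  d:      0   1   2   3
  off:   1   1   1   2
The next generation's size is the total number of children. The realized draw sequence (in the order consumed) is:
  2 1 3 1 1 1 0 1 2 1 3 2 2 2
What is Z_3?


6

gen 0: Z_0=4, draws=[2, 1, 3, 1], offspring=[1, 1, 2, 1], Z_1=5
gen 1: Z_1=5, draws=[1, 1, 0, 1, 2], offspring=[1, 1, 1, 1, 1], Z_2=5
gen 2: Z_2=5, draws=[1, 3, 2, 2, 2], offspring=[1, 2, 1, 1, 1], Z_3=6


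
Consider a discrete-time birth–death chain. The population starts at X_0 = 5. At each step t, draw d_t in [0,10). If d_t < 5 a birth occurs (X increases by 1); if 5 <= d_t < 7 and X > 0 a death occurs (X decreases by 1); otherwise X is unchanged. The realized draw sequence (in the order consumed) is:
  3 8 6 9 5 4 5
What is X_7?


4

t=0: X=5, d=3 → birth, X_1=6
t=1: X=6, d=8 → hold, X_2=6
t=2: X=6, d=6 → death, X_3=5
t=3: X=5, d=9 → hold, X_4=5
t=4: X=5, d=5 → death, X_5=4
t=5: X=4, d=4 → birth, X_6=5
t=6: X=5, d=5 → death, X_7=4


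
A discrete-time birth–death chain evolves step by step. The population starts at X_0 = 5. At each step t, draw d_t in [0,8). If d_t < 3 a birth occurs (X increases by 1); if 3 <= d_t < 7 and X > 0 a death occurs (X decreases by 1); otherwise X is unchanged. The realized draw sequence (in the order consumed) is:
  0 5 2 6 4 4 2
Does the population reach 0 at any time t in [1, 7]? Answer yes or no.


t=0: X=5, d=0 → birth, X_1=6
t=1: X=6, d=5 → death, X_2=5
t=2: X=5, d=2 → birth, X_3=6
t=3: X=6, d=6 → death, X_4=5
t=4: X=5, d=4 → death, X_5=4
t=5: X=4, d=4 → death, X_6=3
t=6: X=3, d=2 → birth, X_7=4

no


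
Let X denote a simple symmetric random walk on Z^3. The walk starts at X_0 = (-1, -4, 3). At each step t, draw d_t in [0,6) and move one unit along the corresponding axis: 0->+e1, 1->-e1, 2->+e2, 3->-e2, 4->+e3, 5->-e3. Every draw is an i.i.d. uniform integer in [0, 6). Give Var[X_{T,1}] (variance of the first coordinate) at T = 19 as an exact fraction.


19/3

Outcome values over d=0..5: [1, -1, 0, 0, 0, 0]
Σy = 0, Σy² = 2, M = 6
μ = 0/6 = 0,  σ² = 2/6 − (0)² = 1/3
Independent increments: Var[X_19] = 19·σ² = 19·(1/3) = 19/3


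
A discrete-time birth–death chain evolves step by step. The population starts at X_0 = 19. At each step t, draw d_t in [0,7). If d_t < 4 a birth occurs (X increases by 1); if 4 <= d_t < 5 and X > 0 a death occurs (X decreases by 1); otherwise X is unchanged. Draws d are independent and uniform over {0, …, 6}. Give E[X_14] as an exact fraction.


25

X can drop by at most 1 per step and X_0 = 19 > T = 14, so X_t >= 19 − t >= 5 > 0 for every t <= 14: the floor at 0 (the 'and X > 0' condition) never binds. Hence X_14 = X_0 + Σ_{t<14} Y_t with i.i.d. increments Y_t = y(d_t) ∈ {+1, −1, 0}.
Outcome values over d=0..6: [1, 1, 1, 1, -1, 0, 0]
Σy = 3, Σy² = 5, M = 7
μ = 3/7 = 3/7,  σ² = 5/7 − (3/7)² = 26/49
E[X_14] = 19 + 14·(3/7) = 25


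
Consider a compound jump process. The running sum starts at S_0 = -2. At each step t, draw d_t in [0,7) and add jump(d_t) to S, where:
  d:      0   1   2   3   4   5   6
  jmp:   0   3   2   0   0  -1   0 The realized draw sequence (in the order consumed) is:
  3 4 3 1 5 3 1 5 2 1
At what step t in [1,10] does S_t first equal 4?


9

t=0: S=-2, d=3, jump=0, S_1=-2
t=1: S=-2, d=4, jump=0, S_2=-2
t=2: S=-2, d=3, jump=0, S_3=-2
t=3: S=-2, d=1, jump=3, S_4=1
t=4: S=1, d=5, jump=-1, S_5=0
t=5: S=0, d=3, jump=0, S_6=0
t=6: S=0, d=1, jump=3, S_7=3
t=7: S=3, d=5, jump=-1, S_8=2
t=8: S=2, d=2, jump=2, S_9=4
t=9: S=4, d=1, jump=3, S_10=7


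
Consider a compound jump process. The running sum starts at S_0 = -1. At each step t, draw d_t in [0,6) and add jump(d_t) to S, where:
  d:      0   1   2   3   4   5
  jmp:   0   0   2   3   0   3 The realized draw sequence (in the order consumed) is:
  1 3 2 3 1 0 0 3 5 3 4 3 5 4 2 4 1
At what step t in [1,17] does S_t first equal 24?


15

t=0: S=-1, d=1, jump=0, S_1=-1
t=1: S=-1, d=3, jump=3, S_2=2
t=2: S=2, d=2, jump=2, S_3=4
t=3: S=4, d=3, jump=3, S_4=7
t=4: S=7, d=1, jump=0, S_5=7
t=5: S=7, d=0, jump=0, S_6=7
t=6: S=7, d=0, jump=0, S_7=7
t=7: S=7, d=3, jump=3, S_8=10
t=8: S=10, d=5, jump=3, S_9=13
t=9: S=13, d=3, jump=3, S_10=16
t=10: S=16, d=4, jump=0, S_11=16
t=11: S=16, d=3, jump=3, S_12=19
t=12: S=19, d=5, jump=3, S_13=22
t=13: S=22, d=4, jump=0, S_14=22
t=14: S=22, d=2, jump=2, S_15=24
t=15: S=24, d=4, jump=0, S_16=24
t=16: S=24, d=1, jump=0, S_17=24


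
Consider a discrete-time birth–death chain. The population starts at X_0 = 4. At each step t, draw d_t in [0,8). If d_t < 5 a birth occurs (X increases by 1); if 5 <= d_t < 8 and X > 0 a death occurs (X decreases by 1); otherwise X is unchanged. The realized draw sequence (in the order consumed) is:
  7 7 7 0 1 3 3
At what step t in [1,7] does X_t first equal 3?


t=0: X=4, d=7 → death, X_1=3
t=1: X=3, d=7 → death, X_2=2
t=2: X=2, d=7 → death, X_3=1
t=3: X=1, d=0 → birth, X_4=2
t=4: X=2, d=1 → birth, X_5=3
t=5: X=3, d=3 → birth, X_6=4
t=6: X=4, d=3 → birth, X_7=5

1


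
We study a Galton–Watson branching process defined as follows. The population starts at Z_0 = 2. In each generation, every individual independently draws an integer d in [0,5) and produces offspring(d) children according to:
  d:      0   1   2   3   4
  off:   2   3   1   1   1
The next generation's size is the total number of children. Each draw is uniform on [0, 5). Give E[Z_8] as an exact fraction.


Outcome values over d=0..4: [2, 3, 1, 1, 1]
Σy = 8, Σy² = 16, M = 5
μ = 8/5 = 8/5,  σ² = 16/5 − (8/5)² = 16/25
E[Z_0] = 2
E[Z_1] = 8/5·E[Z_0] = 16/5
E[Z_2] = 8/5·E[Z_1] = 128/25
E[Z_3] = 8/5·E[Z_2] = 1024/125
E[Z_4] = 8/5·E[Z_3] = 8192/625
E[Z_5] = 8/5·E[Z_4] = 65536/3125
E[Z_6] = 8/5·E[Z_5] = 524288/15625
E[Z_7] = 8/5·E[Z_6] = 4194304/78125
E[Z_8] = 8/5·E[Z_7] = 33554432/390625

33554432/390625


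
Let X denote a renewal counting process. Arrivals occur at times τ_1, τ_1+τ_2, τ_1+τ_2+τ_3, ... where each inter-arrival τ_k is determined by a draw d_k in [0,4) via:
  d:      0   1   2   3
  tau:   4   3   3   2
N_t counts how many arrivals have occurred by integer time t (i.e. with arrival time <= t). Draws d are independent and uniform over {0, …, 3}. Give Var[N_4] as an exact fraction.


Inter-arrival values over d=0..3: [4, 3, 3, 2]
Each d has probability 1/4, so the pmf of τ is: f(2) = 1/4, f(3) = 1/2, f(4) = 1/4
Let p_n(j) = P(N_n = j), with p_0 = [1]. Condition on τ_1: p_n(0) = P(τ > n), and for j >= 1, p_n(j) = Σ_{k<=n} f(k)·p_{n−k}(j−1)
p_1 = [1]  (j = 0)
p_2 = [3/4, 1/4]  (j = 0..1)
p_3 = [1/4, 3/4]  (j = 0..1)
p_4 = [0, 15/16, 1/16]  (j = 0..2)
E[N_4] = Σ j·p_4(j) = 17/16;  E[N_4²] = Σ j²·p_4(j) = 19/16
Var[N_4] = 19/16 − (17/16)² = 15/256

15/256
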